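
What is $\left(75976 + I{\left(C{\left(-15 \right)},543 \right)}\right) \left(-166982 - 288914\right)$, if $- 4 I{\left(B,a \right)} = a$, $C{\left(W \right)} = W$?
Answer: $-34575266614$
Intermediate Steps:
$I{\left(B,a \right)} = - \frac{a}{4}$
$\left(75976 + I{\left(C{\left(-15 \right)},543 \right)}\right) \left(-166982 - 288914\right) = \left(75976 - \frac{543}{4}\right) \left(-166982 - 288914\right) = \frac{303361 \left(-166982 - 288914\right)}{4} = \frac{303361}{4} \left(-455896\right) = -34575266614$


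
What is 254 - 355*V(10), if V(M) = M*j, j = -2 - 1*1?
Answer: 10904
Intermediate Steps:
j = -3 (j = -2 - 1 = -3)
V(M) = -3*M (V(M) = M*(-3) = -3*M)
254 - 355*V(10) = 254 - (-1065)*10 = 254 - 355*(-30) = 254 + 10650 = 10904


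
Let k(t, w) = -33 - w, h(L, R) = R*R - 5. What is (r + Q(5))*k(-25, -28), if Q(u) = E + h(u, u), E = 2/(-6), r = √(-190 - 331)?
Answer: -295/3 - 5*I*√521 ≈ -98.333 - 114.13*I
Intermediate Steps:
r = I*√521 (r = √(-521) = I*√521 ≈ 22.825*I)
h(L, R) = -5 + R² (h(L, R) = R² - 5 = -5 + R²)
E = -⅓ (E = 2*(-⅙) = -⅓ ≈ -0.33333)
Q(u) = -16/3 + u² (Q(u) = -⅓ + (-5 + u²) = -16/3 + u²)
(r + Q(5))*k(-25, -28) = (I*√521 + (-16/3 + 5²))*(-33 - 1*(-28)) = (I*√521 + (-16/3 + 25))*(-33 + 28) = (I*√521 + 59/3)*(-5) = (59/3 + I*√521)*(-5) = -295/3 - 5*I*√521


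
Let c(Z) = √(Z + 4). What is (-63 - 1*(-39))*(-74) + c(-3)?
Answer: 1777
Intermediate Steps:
c(Z) = √(4 + Z)
(-63 - 1*(-39))*(-74) + c(-3) = (-63 - 1*(-39))*(-74) + √(4 - 3) = (-63 + 39)*(-74) + √1 = -24*(-74) + 1 = 1776 + 1 = 1777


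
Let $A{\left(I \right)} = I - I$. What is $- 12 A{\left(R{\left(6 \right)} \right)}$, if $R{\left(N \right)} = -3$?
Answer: $0$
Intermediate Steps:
$A{\left(I \right)} = 0$
$- 12 A{\left(R{\left(6 \right)} \right)} = \left(-12\right) 0 = 0$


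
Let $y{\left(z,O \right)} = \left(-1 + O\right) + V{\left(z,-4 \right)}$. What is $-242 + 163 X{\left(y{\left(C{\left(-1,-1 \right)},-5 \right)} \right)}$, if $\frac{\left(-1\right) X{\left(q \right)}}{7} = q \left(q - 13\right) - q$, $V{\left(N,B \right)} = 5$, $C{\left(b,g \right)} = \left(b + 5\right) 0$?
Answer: $-17357$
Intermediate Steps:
$C{\left(b,g \right)} = 0$ ($C{\left(b,g \right)} = \left(5 + b\right) 0 = 0$)
$y{\left(z,O \right)} = 4 + O$ ($y{\left(z,O \right)} = \left(-1 + O\right) + 5 = 4 + O$)
$X{\left(q \right)} = 7 q - 7 q \left(-13 + q\right)$ ($X{\left(q \right)} = - 7 \left(q \left(q - 13\right) - q\right) = - 7 \left(q \left(-13 + q\right) - q\right) = - 7 \left(- q + q \left(-13 + q\right)\right) = 7 q - 7 q \left(-13 + q\right)$)
$-242 + 163 X{\left(y{\left(C{\left(-1,-1 \right)},-5 \right)} \right)} = -242 + 163 \cdot 7 \left(4 - 5\right) \left(14 - \left(4 - 5\right)\right) = -242 + 163 \cdot 7 \left(-1\right) \left(14 - -1\right) = -242 + 163 \cdot 7 \left(-1\right) \left(14 + 1\right) = -242 + 163 \cdot 7 \left(-1\right) 15 = -242 + 163 \left(-105\right) = -242 - 17115 = -17357$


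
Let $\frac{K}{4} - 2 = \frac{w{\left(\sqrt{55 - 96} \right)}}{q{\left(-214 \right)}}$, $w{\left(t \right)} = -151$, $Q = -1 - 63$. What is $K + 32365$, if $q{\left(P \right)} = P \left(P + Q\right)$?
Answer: $\frac{481483478}{14873} \approx 32373.0$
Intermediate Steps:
$Q = -64$ ($Q = -1 - 63 = -64$)
$q{\left(P \right)} = P \left(-64 + P\right)$ ($q{\left(P \right)} = P \left(P - 64\right) = P \left(-64 + P\right)$)
$K = \frac{118833}{14873}$ ($K = 8 + 4 \left(- \frac{151}{\left(-214\right) \left(-64 - 214\right)}\right) = 8 + 4 \left(- \frac{151}{\left(-214\right) \left(-278\right)}\right) = 8 + 4 \left(- \frac{151}{59492}\right) = 8 - \frac{151}{14873} = \frac{118833}{14873} \approx 7.9898$)
$K + 32365 = \frac{118833}{14873} + 32365 = \frac{481483478}{14873}$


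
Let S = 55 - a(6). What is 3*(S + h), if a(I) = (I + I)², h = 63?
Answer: -78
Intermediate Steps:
a(I) = 4*I² (a(I) = (2*I)² = 4*I²)
S = -89 (S = 55 - 4*6² = 55 - 4*36 = 55 - 1*144 = 55 - 144 = -89)
3*(S + h) = 3*(-89 + 63) = 3*(-26) = -78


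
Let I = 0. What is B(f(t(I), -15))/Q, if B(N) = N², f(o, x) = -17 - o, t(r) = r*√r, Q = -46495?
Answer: -17/2735 ≈ -0.0062157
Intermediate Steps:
t(r) = r^(3/2)
B(f(t(I), -15))/Q = (-17 - 0^(3/2))²/(-46495) = (-17 - 1*0)²*(-1/46495) = (-17 + 0)²*(-1/46495) = (-17)²*(-1/46495) = 289*(-1/46495) = -17/2735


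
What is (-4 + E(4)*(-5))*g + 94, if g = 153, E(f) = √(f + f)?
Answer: -518 - 1530*√2 ≈ -2681.7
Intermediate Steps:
E(f) = √2*√f (E(f) = √(2*f) = √2*√f)
(-4 + E(4)*(-5))*g + 94 = (-4 + (√2*√4)*(-5))*153 + 94 = (-4 + (√2*2)*(-5))*153 + 94 = (-4 + (2*√2)*(-5))*153 + 94 = (-4 - 10*√2)*153 + 94 = (-612 - 1530*√2) + 94 = -518 - 1530*√2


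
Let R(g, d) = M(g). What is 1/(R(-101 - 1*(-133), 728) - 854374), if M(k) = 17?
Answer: -1/854357 ≈ -1.1705e-6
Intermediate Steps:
R(g, d) = 17
1/(R(-101 - 1*(-133), 728) - 854374) = 1/(17 - 854374) = 1/(-854357) = -1/854357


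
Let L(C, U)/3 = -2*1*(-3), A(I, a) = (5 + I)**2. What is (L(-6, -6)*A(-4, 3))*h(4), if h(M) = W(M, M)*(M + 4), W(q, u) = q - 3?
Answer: 144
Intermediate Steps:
W(q, u) = -3 + q
h(M) = (-3 + M)*(4 + M) (h(M) = (-3 + M)*(M + 4) = (-3 + M)*(4 + M))
L(C, U) = 18 (L(C, U) = 3*(-2*1*(-3)) = 3*(-2*(-3)) = 3*6 = 18)
(L(-6, -6)*A(-4, 3))*h(4) = (18*(5 - 4)**2)*((-3 + 4)*(4 + 4)) = (18*1**2)*(1*8) = (18*1)*8 = 18*8 = 144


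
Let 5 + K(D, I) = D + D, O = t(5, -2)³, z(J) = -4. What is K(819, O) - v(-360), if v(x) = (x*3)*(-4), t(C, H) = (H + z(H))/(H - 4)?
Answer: -2687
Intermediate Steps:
t(C, H) = 1 (t(C, H) = (H - 4)/(H - 4) = (-4 + H)/(-4 + H) = 1)
O = 1 (O = 1³ = 1)
v(x) = -12*x (v(x) = (3*x)*(-4) = -12*x)
K(D, I) = -5 + 2*D (K(D, I) = -5 + (D + D) = -5 + 2*D)
K(819, O) - v(-360) = (-5 + 2*819) - (-12)*(-360) = (-5 + 1638) - 1*4320 = 1633 - 4320 = -2687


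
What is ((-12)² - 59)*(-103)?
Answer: -8755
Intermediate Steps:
((-12)² - 59)*(-103) = (144 - 59)*(-103) = 85*(-103) = -8755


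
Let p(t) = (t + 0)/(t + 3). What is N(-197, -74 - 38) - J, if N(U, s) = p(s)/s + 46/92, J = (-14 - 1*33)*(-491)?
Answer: -5030679/218 ≈ -23077.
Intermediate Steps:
p(t) = t/(3 + t)
J = 23077 (J = (-14 - 33)*(-491) = -47*(-491) = 23077)
N(U, s) = ½ + 1/(3 + s) (N(U, s) = (s/(3 + s))/s + 46/92 = 1/(3 + s) + 46*(1/92) = 1/(3 + s) + ½ = ½ + 1/(3 + s))
N(-197, -74 - 38) - J = (5 + (-74 - 38))/(2*(3 + (-74 - 38))) - 1*23077 = (5 - 112)/(2*(3 - 112)) - 23077 = (½)*(-107)/(-109) - 23077 = (½)*(-1/109)*(-107) - 23077 = 107/218 - 23077 = -5030679/218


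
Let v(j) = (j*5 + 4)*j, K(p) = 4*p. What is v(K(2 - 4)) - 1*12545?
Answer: -12257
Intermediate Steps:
v(j) = j*(4 + 5*j) (v(j) = (5*j + 4)*j = (4 + 5*j)*j = j*(4 + 5*j))
v(K(2 - 4)) - 1*12545 = (4*(2 - 4))*(4 + 5*(4*(2 - 4))) - 1*12545 = (4*(-2))*(4 + 5*(4*(-2))) - 12545 = -8*(4 + 5*(-8)) - 12545 = -8*(4 - 40) - 12545 = -8*(-36) - 12545 = 288 - 12545 = -12257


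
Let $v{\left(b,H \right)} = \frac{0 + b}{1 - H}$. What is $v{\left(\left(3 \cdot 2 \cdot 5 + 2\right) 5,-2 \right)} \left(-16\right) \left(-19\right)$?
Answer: $\frac{48640}{3} \approx 16213.0$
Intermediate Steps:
$v{\left(b,H \right)} = \frac{b}{1 - H}$
$v{\left(\left(3 \cdot 2 \cdot 5 + 2\right) 5,-2 \right)} \left(-16\right) \left(-19\right) = - \frac{\left(3 \cdot 2 \cdot 5 + 2\right) 5}{-1 - 2} \left(-16\right) \left(-19\right) = - \frac{\left(6 \cdot 5 + 2\right) 5}{-3} \left(-16\right) \left(-19\right) = \left(-1\right) \left(30 + 2\right) 5 \left(- \frac{1}{3}\right) \left(-16\right) \left(-19\right) = \left(-1\right) 32 \cdot 5 \left(- \frac{1}{3}\right) \left(-16\right) \left(-19\right) = \left(-1\right) 160 \left(- \frac{1}{3}\right) \left(-16\right) \left(-19\right) = \frac{160}{3} \left(-16\right) \left(-19\right) = \left(- \frac{2560}{3}\right) \left(-19\right) = \frac{48640}{3}$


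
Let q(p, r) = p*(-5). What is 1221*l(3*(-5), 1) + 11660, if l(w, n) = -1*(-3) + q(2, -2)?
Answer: 3113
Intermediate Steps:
q(p, r) = -5*p
l(w, n) = -7 (l(w, n) = -1*(-3) - 5*2 = 3 - 10 = -7)
1221*l(3*(-5), 1) + 11660 = 1221*(-7) + 11660 = -8547 + 11660 = 3113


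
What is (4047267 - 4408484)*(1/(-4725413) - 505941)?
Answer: 863590443785637578/4725413 ≈ 1.8275e+11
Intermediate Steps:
(4047267 - 4408484)*(1/(-4725413) - 505941) = -361217*(-1/4725413 - 505941) = -361217*(-2390780178634/4725413) = 863590443785637578/4725413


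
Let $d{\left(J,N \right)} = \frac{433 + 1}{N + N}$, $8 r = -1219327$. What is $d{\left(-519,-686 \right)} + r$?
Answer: $- \frac{59747147}{392} \approx -1.5242 \cdot 10^{5}$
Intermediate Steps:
$r = - \frac{1219327}{8}$ ($r = \frac{1}{8} \left(-1219327\right) = - \frac{1219327}{8} \approx -1.5242 \cdot 10^{5}$)
$d{\left(J,N \right)} = \frac{217}{N}$ ($d{\left(J,N \right)} = \frac{434}{2 N} = 434 \frac{1}{2 N} = \frac{217}{N}$)
$d{\left(-519,-686 \right)} + r = \frac{217}{-686} - \frac{1219327}{8} = 217 \left(- \frac{1}{686}\right) - \frac{1219327}{8} = - \frac{31}{98} - \frac{1219327}{8} = - \frac{59747147}{392}$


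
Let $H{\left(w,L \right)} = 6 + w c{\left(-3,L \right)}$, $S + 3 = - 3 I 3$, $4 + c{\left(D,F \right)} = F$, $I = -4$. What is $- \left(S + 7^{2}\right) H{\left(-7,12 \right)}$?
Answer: $4100$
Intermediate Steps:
$c{\left(D,F \right)} = -4 + F$
$S = 33$ ($S = -3 + \left(-3\right) \left(-4\right) 3 = -3 + 12 \cdot 3 = -3 + 36 = 33$)
$H{\left(w,L \right)} = 6 + w \left(-4 + L\right)$
$- \left(S + 7^{2}\right) H{\left(-7,12 \right)} = - \left(33 + 7^{2}\right) \left(6 - 7 \left(-4 + 12\right)\right) = - \left(33 + 49\right) \left(6 - 56\right) = - 82 \left(6 - 56\right) = - 82 \left(-50\right) = \left(-1\right) \left(-4100\right) = 4100$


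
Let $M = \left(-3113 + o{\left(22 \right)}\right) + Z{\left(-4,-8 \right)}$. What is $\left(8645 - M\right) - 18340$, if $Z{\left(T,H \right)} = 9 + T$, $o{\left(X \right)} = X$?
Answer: $-6609$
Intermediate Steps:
$M = -3086$ ($M = \left(-3113 + 22\right) + \left(9 - 4\right) = -3091 + 5 = -3086$)
$\left(8645 - M\right) - 18340 = \left(8645 - -3086\right) - 18340 = \left(8645 + 3086\right) - 18340 = 11731 - 18340 = -6609$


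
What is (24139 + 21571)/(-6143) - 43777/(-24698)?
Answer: -860023469/151719814 ≈ -5.6685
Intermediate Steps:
(24139 + 21571)/(-6143) - 43777/(-24698) = 45710*(-1/6143) - 43777*(-1/24698) = -45710/6143 + 43777/24698 = -860023469/151719814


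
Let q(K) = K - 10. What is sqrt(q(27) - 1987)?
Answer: I*sqrt(1970) ≈ 44.385*I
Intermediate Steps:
q(K) = -10 + K
sqrt(q(27) - 1987) = sqrt((-10 + 27) - 1987) = sqrt(17 - 1987) = sqrt(-1970) = I*sqrt(1970)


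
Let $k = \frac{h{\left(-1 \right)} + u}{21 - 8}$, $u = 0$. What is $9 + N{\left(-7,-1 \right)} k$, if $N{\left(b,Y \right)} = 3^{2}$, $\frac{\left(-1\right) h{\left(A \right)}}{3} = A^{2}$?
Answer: $\frac{90}{13} \approx 6.9231$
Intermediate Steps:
$h{\left(A \right)} = - 3 A^{2}$
$N{\left(b,Y \right)} = 9$
$k = - \frac{3}{13}$ ($k = \frac{- 3 \left(-1\right)^{2} + 0}{21 - 8} = \frac{\left(-3\right) 1 + 0}{13} = \left(-3 + 0\right) \frac{1}{13} = \left(-3\right) \frac{1}{13} = - \frac{3}{13} \approx -0.23077$)
$9 + N{\left(-7,-1 \right)} k = 9 + 9 \left(- \frac{3}{13}\right) = 9 - \frac{27}{13} = \frac{90}{13}$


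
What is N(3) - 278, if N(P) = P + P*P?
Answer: -266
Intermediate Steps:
N(P) = P + P²
N(3) - 278 = 3*(1 + 3) - 278 = 3*4 - 278 = 12 - 278 = -266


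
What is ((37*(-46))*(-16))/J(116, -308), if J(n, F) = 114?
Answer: 13616/57 ≈ 238.88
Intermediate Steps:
((37*(-46))*(-16))/J(116, -308) = ((37*(-46))*(-16))/114 = -1702*(-16)*(1/114) = 27232*(1/114) = 13616/57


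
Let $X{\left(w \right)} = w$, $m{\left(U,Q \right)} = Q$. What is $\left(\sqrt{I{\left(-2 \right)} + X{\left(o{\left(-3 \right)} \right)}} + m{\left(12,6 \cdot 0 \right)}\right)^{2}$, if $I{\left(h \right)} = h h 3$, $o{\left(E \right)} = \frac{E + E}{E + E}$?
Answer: $13$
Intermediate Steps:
$o{\left(E \right)} = 1$ ($o{\left(E \right)} = \frac{2 E}{2 E} = 2 E \frac{1}{2 E} = 1$)
$I{\left(h \right)} = 3 h^{2}$ ($I{\left(h \right)} = h^{2} \cdot 3 = 3 h^{2}$)
$\left(\sqrt{I{\left(-2 \right)} + X{\left(o{\left(-3 \right)} \right)}} + m{\left(12,6 \cdot 0 \right)}\right)^{2} = \left(\sqrt{3 \left(-2\right)^{2} + 1} + 6 \cdot 0\right)^{2} = \left(\sqrt{3 \cdot 4 + 1} + 0\right)^{2} = \left(\sqrt{12 + 1} + 0\right)^{2} = \left(\sqrt{13} + 0\right)^{2} = \left(\sqrt{13}\right)^{2} = 13$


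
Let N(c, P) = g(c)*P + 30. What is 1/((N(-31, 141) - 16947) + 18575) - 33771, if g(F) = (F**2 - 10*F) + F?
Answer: -5960513957/176498 ≈ -33771.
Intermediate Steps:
g(F) = F**2 - 9*F
N(c, P) = 30 + P*c*(-9 + c) (N(c, P) = (c*(-9 + c))*P + 30 = P*c*(-9 + c) + 30 = 30 + P*c*(-9 + c))
1/((N(-31, 141) - 16947) + 18575) - 33771 = 1/(((30 + 141*(-31)*(-9 - 31)) - 16947) + 18575) - 33771 = 1/(((30 + 141*(-31)*(-40)) - 16947) + 18575) - 33771 = 1/(((30 + 174840) - 16947) + 18575) - 33771 = 1/((174870 - 16947) + 18575) - 33771 = 1/(157923 + 18575) - 33771 = 1/176498 - 33771 = -5960513957/176498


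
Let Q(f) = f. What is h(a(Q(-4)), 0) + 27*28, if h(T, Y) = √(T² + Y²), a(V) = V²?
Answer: 772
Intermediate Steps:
h(a(Q(-4)), 0) + 27*28 = √(((-4)²)² + 0²) + 27*28 = √(16² + 0) + 756 = √(256 + 0) + 756 = √256 + 756 = 16 + 756 = 772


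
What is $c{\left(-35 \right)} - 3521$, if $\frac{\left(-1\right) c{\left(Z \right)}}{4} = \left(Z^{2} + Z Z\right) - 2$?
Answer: $-13313$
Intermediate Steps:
$c{\left(Z \right)} = 8 - 8 Z^{2}$ ($c{\left(Z \right)} = - 4 \left(\left(Z^{2} + Z Z\right) - 2\right) = - 4 \left(\left(Z^{2} + Z^{2}\right) - 2\right) = - 4 \left(2 Z^{2} - 2\right) = - 4 \left(-2 + 2 Z^{2}\right) = 8 - 8 Z^{2}$)
$c{\left(-35 \right)} - 3521 = \left(8 - 8 \left(-35\right)^{2}\right) - 3521 = \left(8 - 9800\right) - 3521 = -9792 - 3521 = -13313$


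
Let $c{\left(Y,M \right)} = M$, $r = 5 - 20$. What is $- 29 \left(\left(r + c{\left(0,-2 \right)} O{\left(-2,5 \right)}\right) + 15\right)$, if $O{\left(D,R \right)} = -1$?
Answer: $-58$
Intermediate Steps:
$r = -15$ ($r = 5 - 20 = -15$)
$- 29 \left(\left(r + c{\left(0,-2 \right)} O{\left(-2,5 \right)}\right) + 15\right) = - 29 \left(\left(-15 - -2\right) + 15\right) = - 29 \left(\left(-15 + 2\right) + 15\right) = - 29 \left(-13 + 15\right) = \left(-29\right) 2 = -58$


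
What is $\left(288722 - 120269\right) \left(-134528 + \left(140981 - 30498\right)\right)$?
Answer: $-4050452385$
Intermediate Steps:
$\left(288722 - 120269\right) \left(-134528 + \left(140981 - 30498\right)\right) = 168453 \left(-134528 + 110483\right) = 168453 \left(-24045\right) = -4050452385$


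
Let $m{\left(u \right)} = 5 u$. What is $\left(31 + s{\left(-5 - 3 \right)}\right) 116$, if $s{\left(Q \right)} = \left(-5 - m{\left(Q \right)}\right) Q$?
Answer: $-28884$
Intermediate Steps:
$s{\left(Q \right)} = Q \left(-5 - 5 Q\right)$ ($s{\left(Q \right)} = \left(-5 - 5 Q\right) Q = Q \left(-5 - 5 Q\right)$)
$\left(31 + s{\left(-5 - 3 \right)}\right) 116 = \left(31 - 5 \left(-5 - 3\right) \left(1 - 8\right)\right) 116 = \left(31 - - 40 \left(1 - 8\right)\right) 116 = \left(31 - \left(-40\right) \left(-7\right)\right) 116 = \left(31 - 280\right) 116 = \left(-249\right) 116 = -28884$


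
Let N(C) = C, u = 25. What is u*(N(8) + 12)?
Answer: 500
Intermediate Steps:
u*(N(8) + 12) = 25*(8 + 12) = 25*20 = 500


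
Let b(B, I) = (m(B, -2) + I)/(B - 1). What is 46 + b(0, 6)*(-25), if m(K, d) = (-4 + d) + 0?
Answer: 46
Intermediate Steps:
m(K, d) = -4 + d
b(B, I) = (-6 + I)/(-1 + B) (b(B, I) = ((-4 - 2) + I)/(B - 1) = (-6 + I)/(-1 + B))
46 + b(0, 6)*(-25) = 46 + ((-6 + 6)/(-1 + 0))*(-25) = 46 + (0/(-1))*(-25) = 46 - 1*0*(-25) = 46 + 0*(-25) = 46 + 0 = 46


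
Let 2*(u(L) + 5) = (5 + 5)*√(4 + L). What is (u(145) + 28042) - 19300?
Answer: 8737 + 5*√149 ≈ 8798.0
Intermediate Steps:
u(L) = -5 + 5*√(4 + L) (u(L) = -5 + ((5 + 5)*√(4 + L))/2 = -5 + (10*√(4 + L))/2 = -5 + 5*√(4 + L))
(u(145) + 28042) - 19300 = ((-5 + 5*√(4 + 145)) + 28042) - 19300 = ((-5 + 5*√149) + 28042) - 19300 = (28037 + 5*√149) - 19300 = 8737 + 5*√149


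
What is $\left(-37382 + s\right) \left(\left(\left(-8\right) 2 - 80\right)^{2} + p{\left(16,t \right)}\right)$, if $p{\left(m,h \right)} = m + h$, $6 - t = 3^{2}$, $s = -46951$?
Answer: $-778309257$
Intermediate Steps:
$t = -3$ ($t = 6 - 3^{2} = 6 - 9 = -3$)
$p{\left(m,h \right)} = h + m$
$\left(-37382 + s\right) \left(\left(\left(-8\right) 2 - 80\right)^{2} + p{\left(16,t \right)}\right) = \left(-37382 - 46951\right) \left(\left(\left(-8\right) 2 - 80\right)^{2} + \left(-3 + 16\right)\right) = - 84333 \left(\left(-16 - 80\right)^{2} + 13\right) = - 84333 \left(\left(-96\right)^{2} + 13\right) = - 84333 \left(9216 + 13\right) = \left(-84333\right) 9229 = -778309257$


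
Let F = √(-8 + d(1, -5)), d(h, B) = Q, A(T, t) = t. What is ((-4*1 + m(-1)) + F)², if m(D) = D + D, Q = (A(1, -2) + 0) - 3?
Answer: (6 - I*√13)² ≈ 23.0 - 43.267*I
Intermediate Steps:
Q = -5 (Q = (-2 + 0) - 3 = -2 - 3 = -5)
d(h, B) = -5
m(D) = 2*D
F = I*√13 (F = √(-8 - 5) = √(-13) = I*√13 ≈ 3.6056*I)
((-4*1 + m(-1)) + F)² = ((-4*1 + 2*(-1)) + I*√13)² = ((-4 - 2) + I*√13)² = (-6 + I*√13)²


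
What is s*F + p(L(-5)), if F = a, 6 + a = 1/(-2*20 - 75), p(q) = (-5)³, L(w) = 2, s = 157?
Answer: -122862/115 ≈ -1068.4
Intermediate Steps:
p(q) = -125
a = -691/115 (a = -6 + 1/(-2*20 - 75) = -6 + 1/(-40 - 75) = -6 + 1/(-115) = -6 - 1/115 = -691/115 ≈ -6.0087)
F = -691/115 ≈ -6.0087
s*F + p(L(-5)) = 157*(-691/115) - 125 = -108487/115 - 125 = -122862/115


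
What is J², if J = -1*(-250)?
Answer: 62500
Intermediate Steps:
J = 250
J² = 250² = 62500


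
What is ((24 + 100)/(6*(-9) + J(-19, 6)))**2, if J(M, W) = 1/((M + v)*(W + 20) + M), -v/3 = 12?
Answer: 32283464976/6122593009 ≈ 5.2728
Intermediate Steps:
v = -36 (v = -3*12 = -36)
J(M, W) = 1/(M + (-36 + M)*(20 + W)) (J(M, W) = 1/((M - 36)*(W + 20) + M) = 1/((-36 + M)*(20 + W) + M) = 1/(M + (-36 + M)*(20 + W)))
((24 + 100)/(6*(-9) + J(-19, 6)))**2 = ((24 + 100)/(6*(-9) + 1/(-720 - 36*6 + 21*(-19) - 19*6)))**2 = (124/(-54 + 1/(-720 - 216 - 399 - 114)))**2 = (124/(-54 + 1/(-1449)))**2 = (124/(-54 - 1/1449))**2 = (124/(-78247/1449))**2 = (124*(-1449/78247))**2 = (-179676/78247)**2 = 32283464976/6122593009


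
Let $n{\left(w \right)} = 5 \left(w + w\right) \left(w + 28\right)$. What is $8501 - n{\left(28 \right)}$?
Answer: $-7179$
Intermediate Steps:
$n{\left(w \right)} = 10 w \left(28 + w\right)$ ($n{\left(w \right)} = 5 \cdot 2 w \left(28 + w\right) = 10 w \left(28 + w\right)$)
$8501 - n{\left(28 \right)} = 8501 - 10 \cdot 28 \left(28 + 28\right) = 8501 - 10 \cdot 28 \cdot 56 = 8501 - 15680 = -7179$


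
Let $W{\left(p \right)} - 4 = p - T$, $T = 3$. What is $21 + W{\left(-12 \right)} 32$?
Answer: $-331$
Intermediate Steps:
$W{\left(p \right)} = 1 + p$ ($W{\left(p \right)} = 4 + \left(p - 3\right) = 4 + \left(-3 + p\right) = 1 + p$)
$21 + W{\left(-12 \right)} 32 = 21 + \left(1 - 12\right) 32 = 21 - 352 = -331$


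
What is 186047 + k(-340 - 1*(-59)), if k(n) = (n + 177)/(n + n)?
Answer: 52279259/281 ≈ 1.8605e+5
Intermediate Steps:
k(n) = (177 + n)/(2*n) (k(n) = (177 + n)/((2*n)) = (177 + n)*(1/(2*n)) = (177 + n)/(2*n))
186047 + k(-340 - 1*(-59)) = 186047 + (177 + (-340 - 1*(-59)))/(2*(-340 - 1*(-59))) = 186047 + (177 + (-340 + 59))/(2*(-340 + 59)) = 186047 + (1/2)*(177 - 281)/(-281) = 186047 + (1/2)*(-1/281)*(-104) = 186047 + 52/281 = 52279259/281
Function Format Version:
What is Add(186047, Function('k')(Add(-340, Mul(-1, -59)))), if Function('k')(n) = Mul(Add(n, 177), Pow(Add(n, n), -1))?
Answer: Rational(52279259, 281) ≈ 1.8605e+5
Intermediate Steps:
Function('k')(n) = Mul(Rational(1, 2), Pow(n, -1), Add(177, n)) (Function('k')(n) = Mul(Add(177, n), Pow(Mul(2, n), -1)) = Mul(Add(177, n), Mul(Rational(1, 2), Pow(n, -1))) = Mul(Rational(1, 2), Pow(n, -1), Add(177, n)))
Add(186047, Function('k')(Add(-340, Mul(-1, -59)))) = Add(186047, Mul(Rational(1, 2), Pow(Add(-340, Mul(-1, -59)), -1), Add(177, Add(-340, Mul(-1, -59))))) = Add(186047, Mul(Rational(1, 2), Pow(Add(-340, 59), -1), Add(177, Add(-340, 59)))) = Add(186047, Mul(Rational(1, 2), Pow(-281, -1), Add(177, -281))) = Add(186047, Mul(Rational(1, 2), Rational(-1, 281), -104)) = Add(186047, Rational(52, 281)) = Rational(52279259, 281)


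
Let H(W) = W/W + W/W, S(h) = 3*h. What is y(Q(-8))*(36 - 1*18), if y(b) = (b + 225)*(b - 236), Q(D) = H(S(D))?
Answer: -956124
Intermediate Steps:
H(W) = 2 (H(W) = 1 + 1 = 2)
Q(D) = 2
y(b) = (-236 + b)*(225 + b) (y(b) = (225 + b)*(-236 + b) = (-236 + b)*(225 + b))
y(Q(-8))*(36 - 1*18) = (-53100 + 2² - 11*2)*(36 - 1*18) = (-53100 + 4 - 22)*(36 - 18) = -53118*18 = -956124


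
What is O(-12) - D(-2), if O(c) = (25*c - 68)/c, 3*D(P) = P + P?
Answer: 32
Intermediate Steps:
D(P) = 2*P/3 (D(P) = (P + P)/3 = (2*P)/3 = 2*P/3)
O(c) = (-68 + 25*c)/c
O(-12) - D(-2) = (25 - 68/(-12)) - 2*(-2)/3 = (25 - 68*(-1/12)) - 1*(-4/3) = (25 + 17/3) + 4/3 = 92/3 + 4/3 = 32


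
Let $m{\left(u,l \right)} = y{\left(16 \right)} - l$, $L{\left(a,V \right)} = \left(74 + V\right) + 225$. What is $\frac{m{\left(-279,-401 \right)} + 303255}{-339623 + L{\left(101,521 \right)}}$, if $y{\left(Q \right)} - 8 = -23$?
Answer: $- \frac{303641}{338803} \approx -0.89622$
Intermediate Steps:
$L{\left(a,V \right)} = 299 + V$
$y{\left(Q \right)} = -15$ ($y{\left(Q \right)} = 8 - 23 = -15$)
$m{\left(u,l \right)} = -15 - l$
$\frac{m{\left(-279,-401 \right)} + 303255}{-339623 + L{\left(101,521 \right)}} = \frac{\left(-15 - -401\right) + 303255}{-339623 + \left(299 + 521\right)} = \frac{\left(-15 + 401\right) + 303255}{-339623 + 820} = \frac{386 + 303255}{-338803} = 303641 \left(- \frac{1}{338803}\right) = - \frac{303641}{338803}$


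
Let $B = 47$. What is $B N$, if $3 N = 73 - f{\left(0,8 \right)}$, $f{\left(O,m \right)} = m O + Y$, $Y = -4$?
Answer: $\frac{3619}{3} \approx 1206.3$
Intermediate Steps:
$f{\left(O,m \right)} = -4 + O m$ ($f{\left(O,m \right)} = m O - 4 = O m - 4 = -4 + O m$)
$N = \frac{77}{3}$ ($N = \frac{73 - \left(-4 + 0 \cdot 8\right)}{3} = \frac{73 - \left(-4 + 0\right)}{3} = \frac{73 - -4}{3} = \frac{73 + 4}{3} = \frac{1}{3} \cdot 77 = \frac{77}{3} \approx 25.667$)
$B N = 47 \cdot \frac{77}{3} = \frac{3619}{3}$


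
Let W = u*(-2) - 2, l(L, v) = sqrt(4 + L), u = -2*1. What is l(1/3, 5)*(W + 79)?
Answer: 27*sqrt(39) ≈ 168.61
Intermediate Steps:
u = -2
W = 2 (W = -2*(-2) - 2 = 4 - 2 = 2)
l(1/3, 5)*(W + 79) = sqrt(4 + 1/3)*(2 + 79) = sqrt(4 + 1/3)*81 = sqrt(13/3)*81 = (sqrt(39)/3)*81 = 27*sqrt(39)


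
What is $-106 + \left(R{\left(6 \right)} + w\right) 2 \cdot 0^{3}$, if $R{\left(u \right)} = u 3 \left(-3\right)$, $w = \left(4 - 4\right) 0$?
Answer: $-106$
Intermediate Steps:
$w = 0$ ($w = 0 \cdot 0 = 0$)
$R{\left(u \right)} = - 9 u$ ($R{\left(u \right)} = 3 u \left(-3\right) = - 9 u$)
$-106 + \left(R{\left(6 \right)} + w\right) 2 \cdot 0^{3} = -106 + \left(\left(-9\right) 6 + 0\right) 2 \cdot 0^{3} = -106 + \left(-54 + 0\right) 2 \cdot 0 = -106 + \left(-54\right) 2 \cdot 0 = -106 - 0 = -106 + 0 = -106$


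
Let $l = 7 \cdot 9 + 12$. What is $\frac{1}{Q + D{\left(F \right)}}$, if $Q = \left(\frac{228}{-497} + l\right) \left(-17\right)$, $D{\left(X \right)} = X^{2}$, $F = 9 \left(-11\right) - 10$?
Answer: $\frac{497}{5275058} \approx 9.4217 \cdot 10^{-5}$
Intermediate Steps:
$F = -109$ ($F = -99 - 10 = -109$)
$l = 75$ ($l = 63 + 12 = 75$)
$Q = - \frac{629799}{497}$ ($Q = \left(\frac{228}{-497} + 75\right) \left(-17\right) = \left(228 \left(- \frac{1}{497}\right) + 75\right) \left(-17\right) = \left(- \frac{228}{497} + 75\right) \left(-17\right) = \frac{37047}{497} \left(-17\right) = - \frac{629799}{497} \approx -1267.2$)
$\frac{1}{Q + D{\left(F \right)}} = \frac{1}{- \frac{629799}{497} + \left(-109\right)^{2}} = \frac{1}{- \frac{629799}{497} + 11881} = \frac{1}{\frac{5275058}{497}} = \frac{497}{5275058}$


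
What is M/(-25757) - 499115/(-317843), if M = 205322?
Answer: -52404455391/8186682151 ≈ -6.4012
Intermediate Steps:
M/(-25757) - 499115/(-317843) = 205322/(-25757) - 499115/(-317843) = 205322*(-1/25757) - 499115*(-1/317843) = -205322/25757 + 499115/317843 = -52404455391/8186682151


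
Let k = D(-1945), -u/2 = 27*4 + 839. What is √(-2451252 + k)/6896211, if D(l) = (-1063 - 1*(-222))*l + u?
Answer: I*√817401/6896211 ≈ 0.0001311*I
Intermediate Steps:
u = -1894 (u = -2*(27*4 + 839) = -2*(108 + 839) = -2*947 = -1894)
D(l) = -1894 - 841*l (D(l) = (-1063 - 1*(-222))*l - 1894 = (-1063 + 222)*l - 1894 = -841*l - 1894 = -1894 - 841*l)
k = 1633851 (k = -1894 - 841*(-1945) = -1894 + 1635745 = 1633851)
√(-2451252 + k)/6896211 = √(-2451252 + 1633851)/6896211 = √(-817401)*(1/6896211) = (I*√817401)*(1/6896211) = I*√817401/6896211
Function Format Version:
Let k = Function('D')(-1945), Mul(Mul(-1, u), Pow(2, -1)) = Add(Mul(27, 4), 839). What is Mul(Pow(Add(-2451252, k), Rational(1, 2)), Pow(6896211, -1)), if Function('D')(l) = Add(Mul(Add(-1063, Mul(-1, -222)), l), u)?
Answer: Mul(Rational(1, 6896211), I, Pow(817401, Rational(1, 2))) ≈ Mul(0.00013110, I)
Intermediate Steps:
u = -1894 (u = Mul(-2, Add(Mul(27, 4), 839)) = Mul(-2, Add(108, 839)) = Mul(-2, 947) = -1894)
Function('D')(l) = Add(-1894, Mul(-841, l)) (Function('D')(l) = Add(Mul(Add(-1063, Mul(-1, -222)), l), -1894) = Add(Mul(Add(-1063, 222), l), -1894) = Add(Mul(-841, l), -1894) = Add(-1894, Mul(-841, l)))
k = 1633851 (k = Add(-1894, Mul(-841, -1945)) = Add(-1894, 1635745) = 1633851)
Mul(Pow(Add(-2451252, k), Rational(1, 2)), Pow(6896211, -1)) = Mul(Pow(Add(-2451252, 1633851), Rational(1, 2)), Pow(6896211, -1)) = Mul(Pow(-817401, Rational(1, 2)), Rational(1, 6896211)) = Mul(Mul(I, Pow(817401, Rational(1, 2))), Rational(1, 6896211)) = Mul(Rational(1, 6896211), I, Pow(817401, Rational(1, 2)))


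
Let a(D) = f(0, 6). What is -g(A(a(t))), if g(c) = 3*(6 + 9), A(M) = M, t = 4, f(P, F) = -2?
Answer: -45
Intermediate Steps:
a(D) = -2
g(c) = 45 (g(c) = 3*15 = 45)
-g(A(a(t))) = -1*45 = -45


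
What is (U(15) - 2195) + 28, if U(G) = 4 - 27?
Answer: -2190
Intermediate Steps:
U(G) = -23
(U(15) - 2195) + 28 = (-23 - 2195) + 28 = -2218 + 28 = -2190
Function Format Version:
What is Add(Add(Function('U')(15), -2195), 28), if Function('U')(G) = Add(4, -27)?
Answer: -2190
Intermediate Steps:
Function('U')(G) = -23
Add(Add(Function('U')(15), -2195), 28) = Add(Add(-23, -2195), 28) = Add(-2218, 28) = -2190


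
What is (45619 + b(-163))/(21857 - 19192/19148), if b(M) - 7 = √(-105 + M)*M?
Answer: 218411662/104624661 - 1560562*I*√67/104624661 ≈ 2.0876 - 0.12209*I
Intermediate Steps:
b(M) = 7 + M*√(-105 + M) (b(M) = 7 + √(-105 + M)*M = 7 + M*√(-105 + M))
(45619 + b(-163))/(21857 - 19192/19148) = (45619 + (7 - 163*√(-105 - 163)))/(21857 - 19192/19148) = (45619 + (7 - 326*I*√67))/(21857 - 19192*1/19148) = (45619 + (7 - 326*I*√67))/(21857 - 4798/4787) = (45619 + (7 - 326*I*√67))/(104624661/4787) = (45626 - 326*I*√67)*(4787/104624661) = 218411662/104624661 - 1560562*I*√67/104624661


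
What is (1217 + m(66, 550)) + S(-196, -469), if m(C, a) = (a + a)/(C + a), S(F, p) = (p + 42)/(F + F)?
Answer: 9759/8 ≈ 1219.9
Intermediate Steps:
S(F, p) = (42 + p)/(2*F) (S(F, p) = (42 + p)/((2*F)) = (42 + p)*(1/(2*F)) = (42 + p)/(2*F))
m(C, a) = 2*a/(C + a) (m(C, a) = (2*a)/(C + a) = 2*a/(C + a))
(1217 + m(66, 550)) + S(-196, -469) = (1217 + 2*550/(66 + 550)) + (½)*(42 - 469)/(-196) = (1217 + 2*550/616) + (½)*(-1/196)*(-427) = (1217 + 2*550*(1/616)) + 61/56 = (1217 + 25/14) + 61/56 = 17063/14 + 61/56 = 9759/8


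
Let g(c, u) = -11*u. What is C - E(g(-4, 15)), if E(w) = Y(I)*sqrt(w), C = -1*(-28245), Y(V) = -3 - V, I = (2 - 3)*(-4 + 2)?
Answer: 28245 + 5*I*sqrt(165) ≈ 28245.0 + 64.226*I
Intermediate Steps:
I = 2 (I = -1*(-2) = 2)
C = 28245
E(w) = -5*sqrt(w) (E(w) = (-3 - 1*2)*sqrt(w) = (-3 - 2)*sqrt(w) = -5*sqrt(w))
C - E(g(-4, 15)) = 28245 - (-5)*sqrt(-11*15) = 28245 - (-5)*sqrt(-165) = 28245 - (-5)*I*sqrt(165) = 28245 + 5*I*sqrt(165)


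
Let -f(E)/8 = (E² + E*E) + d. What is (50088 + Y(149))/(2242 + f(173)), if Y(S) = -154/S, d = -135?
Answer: -3731479/35427879 ≈ -0.10533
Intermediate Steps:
f(E) = 1080 - 16*E² (f(E) = -8*((E² + E*E) - 135) = -8*((E² + E²) - 135) = -8*(2*E² - 135) = -8*(-135 + 2*E²) = 1080 - 16*E²)
(50088 + Y(149))/(2242 + f(173)) = (50088 - 154/149)/(2242 + (1080 - 16*173²)) = (50088 - 154*1/149)/(2242 + (1080 - 16*29929)) = (50088 - 154/149)/(2242 + (1080 - 478864)) = 7462958/(149*(2242 - 477784)) = (7462958/149)/(-475542) = (7462958/149)*(-1/475542) = -3731479/35427879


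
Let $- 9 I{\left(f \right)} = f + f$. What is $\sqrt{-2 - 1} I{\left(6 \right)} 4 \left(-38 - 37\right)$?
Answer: $400 i \sqrt{3} \approx 692.82 i$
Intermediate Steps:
$I{\left(f \right)} = - \frac{2 f}{9}$ ($I{\left(f \right)} = - \frac{f + f}{9} = - \frac{2 f}{9}$)
$\sqrt{-2 - 1} I{\left(6 \right)} 4 \left(-38 - 37\right) = \sqrt{-2 - 1} \left(\left(- \frac{2}{9}\right) 6\right) 4 \left(-38 - 37\right) = \sqrt{-3} \left(- \frac{4}{3}\right) 4 \left(-75\right) = i \sqrt{3} \left(- \frac{4}{3}\right) 4 \left(-75\right) = - \frac{4 i \sqrt{3}}{3} \cdot 4 \left(-75\right) = - \frac{16 i \sqrt{3}}{3} \left(-75\right) = 400 i \sqrt{3}$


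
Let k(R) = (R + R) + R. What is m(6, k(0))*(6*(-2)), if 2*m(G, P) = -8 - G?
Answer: 84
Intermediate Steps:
k(R) = 3*R (k(R) = 2*R + R = 3*R)
m(G, P) = -4 - G/2 (m(G, P) = (-8 - G)/2 = -4 - G/2)
m(6, k(0))*(6*(-2)) = (-4 - ½*6)*(6*(-2)) = (-4 - 3)*(-12) = -7*(-12) = 84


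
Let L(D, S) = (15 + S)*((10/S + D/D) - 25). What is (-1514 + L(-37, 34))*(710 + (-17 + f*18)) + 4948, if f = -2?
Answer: -29799529/17 ≈ -1.7529e+6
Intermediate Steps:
L(D, S) = (-24 + 10/S)*(15 + S) (L(D, S) = (15 + S)*((10/S + 1) - 25) = (15 + S)*((1 + 10/S) - 25) = (15 + S)*(-24 + 10/S) = (-24 + 10/S)*(15 + S))
(-1514 + L(-37, 34))*(710 + (-17 + f*18)) + 4948 = (-1514 + (-350 - 24*34 + 150/34))*(710 + (-17 - 2*18)) + 4948 = (-1514 + (-350 - 816 + 150*(1/34)))*(710 + (-17 - 36)) + 4948 = (-1514 + (-350 - 816 + 75/17))*(710 - 53) + 4948 = (-1514 - 19747/17)*657 + 4948 = -45485/17*657 + 4948 = -29883645/17 + 4948 = -29799529/17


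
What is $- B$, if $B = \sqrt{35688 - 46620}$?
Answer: $- 2 i \sqrt{2733} \approx - 104.56 i$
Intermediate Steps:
$B = 2 i \sqrt{2733}$ ($B = \sqrt{-10932} = 2 i \sqrt{2733} \approx 104.56 i$)
$- B = - 2 i \sqrt{2733}$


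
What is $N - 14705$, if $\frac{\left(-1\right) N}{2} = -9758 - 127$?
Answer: $5065$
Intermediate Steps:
$N = 19770$ ($N = - 2 \left(-9758 - 127\right) = \left(-2\right) \left(-9885\right) = 19770$)
$N - 14705 = 19770 - 14705 = 5065$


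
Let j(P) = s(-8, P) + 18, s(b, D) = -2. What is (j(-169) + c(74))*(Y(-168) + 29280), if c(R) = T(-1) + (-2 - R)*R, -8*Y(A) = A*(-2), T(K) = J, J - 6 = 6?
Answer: -163615848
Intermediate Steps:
J = 12 (J = 6 + 6 = 12)
T(K) = 12
Y(A) = A/4 (Y(A) = -A*(-2)/8 = -(-1)*A/4 = A/4)
j(P) = 16 (j(P) = -2 + 18 = 16)
c(R) = 12 + R*(-2 - R) (c(R) = 12 + (-2 - R)*R = 12 + R*(-2 - R))
(j(-169) + c(74))*(Y(-168) + 29280) = (16 + (12 - 1*74² - 2*74))*((¼)*(-168) + 29280) = (16 + (12 - 1*5476 - 148))*(-42 + 29280) = (16 + (12 - 5476 - 148))*29238 = (16 - 5612)*29238 = -5596*29238 = -163615848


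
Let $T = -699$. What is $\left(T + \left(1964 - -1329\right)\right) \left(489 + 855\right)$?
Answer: $3486336$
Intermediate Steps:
$\left(T + \left(1964 - -1329\right)\right) \left(489 + 855\right) = \left(-699 + \left(1964 - -1329\right)\right) \left(489 + 855\right) = \left(-699 + \left(1964 + 1329\right)\right) 1344 = \left(-699 + 3293\right) 1344 = 2594 \cdot 1344 = 3486336$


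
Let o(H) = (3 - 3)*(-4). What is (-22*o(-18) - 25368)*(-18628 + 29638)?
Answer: -279301680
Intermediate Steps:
o(H) = 0 (o(H) = 0*(-4) = 0)
(-22*o(-18) - 25368)*(-18628 + 29638) = (-22*0 - 25368)*(-18628 + 29638) = (0 - 25368)*11010 = -25368*11010 = -279301680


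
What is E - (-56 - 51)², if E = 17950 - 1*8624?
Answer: -2123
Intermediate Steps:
E = 9326 (E = 17950 - 8624 = 9326)
E - (-56 - 51)² = 9326 - (-56 - 51)² = 9326 - 1*(-107)² = 9326 - 1*11449 = 9326 - 11449 = -2123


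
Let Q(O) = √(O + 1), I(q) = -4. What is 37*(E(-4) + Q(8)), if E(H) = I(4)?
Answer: -37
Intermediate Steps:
E(H) = -4
Q(O) = √(1 + O)
37*(E(-4) + Q(8)) = 37*(-4 + √(1 + 8)) = 37*(-4 + √9) = 37*(-4 + 3) = 37*(-1) = -37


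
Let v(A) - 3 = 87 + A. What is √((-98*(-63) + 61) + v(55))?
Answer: 2*√1595 ≈ 79.875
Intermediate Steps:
v(A) = 90 + A (v(A) = 3 + (87 + A) = 90 + A)
√((-98*(-63) + 61) + v(55)) = √((-98*(-63) + 61) + (90 + 55)) = √((6174 + 61) + 145) = √(6235 + 145) = √6380 = 2*√1595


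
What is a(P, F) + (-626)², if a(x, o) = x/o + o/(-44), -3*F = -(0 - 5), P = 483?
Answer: 258446917/660 ≈ 3.9159e+5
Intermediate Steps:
F = -5/3 (F = -(-1)*(0 - 5)/3 = -(-1)*(-5)/3 = -⅓*5 = -5/3 ≈ -1.6667)
a(x, o) = -o/44 + x/o (a(x, o) = x/o + o*(-1/44) = x/o - o/44 = -o/44 + x/o)
a(P, F) + (-626)² = (-1/44*(-5/3) + 483/(-5/3)) + (-626)² = (5/132 + 483*(-⅗)) + 391876 = (5/132 - 1449/5) + 391876 = -191243/660 + 391876 = 258446917/660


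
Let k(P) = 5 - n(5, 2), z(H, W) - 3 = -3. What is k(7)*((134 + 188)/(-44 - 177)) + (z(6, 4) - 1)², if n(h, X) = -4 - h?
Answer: -4287/221 ≈ -19.398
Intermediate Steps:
z(H, W) = 0 (z(H, W) = 3 - 3 = 0)
k(P) = 14 (k(P) = 5 - (-4 - 1*5) = 5 - (-4 - 5) = 5 - 1*(-9) = 5 + 9 = 14)
k(7)*((134 + 188)/(-44 - 177)) + (z(6, 4) - 1)² = 14*((134 + 188)/(-44 - 177)) + (0 - 1)² = 14*(322/(-221)) + (-1)² = 14*(322*(-1/221)) + 1 = 14*(-322/221) + 1 = -4508/221 + 1 = -4287/221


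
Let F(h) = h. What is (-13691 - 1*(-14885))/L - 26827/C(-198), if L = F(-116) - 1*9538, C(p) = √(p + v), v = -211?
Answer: -199/1609 + 26827*I*√409/409 ≈ -0.12368 + 1326.5*I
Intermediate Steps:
C(p) = √(-211 + p) (C(p) = √(p - 211) = √(-211 + p))
L = -9654 (L = -116 - 1*9538 = -116 - 9538 = -9654)
(-13691 - 1*(-14885))/L - 26827/C(-198) = (-13691 - 1*(-14885))/(-9654) - 26827/√(-211 - 198) = (-13691 + 14885)*(-1/9654) - 26827*(-I*√409/409) = 1194*(-1/9654) - 26827*(-I*√409/409) = -199/1609 - (-26827)*I*√409/409 = -199/1609 + 26827*I*√409/409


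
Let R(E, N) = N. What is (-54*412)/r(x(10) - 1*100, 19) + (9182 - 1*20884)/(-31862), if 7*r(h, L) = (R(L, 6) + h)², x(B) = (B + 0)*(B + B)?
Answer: -603822095/44750179 ≈ -13.493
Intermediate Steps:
x(B) = 2*B² (x(B) = B*(2*B) = 2*B²)
r(h, L) = (6 + h)²/7
(-54*412)/r(x(10) - 1*100, 19) + (9182 - 1*20884)/(-31862) = (-54*412)/(((6 + (2*10² - 1*100))²/7)) + (9182 - 1*20884)/(-31862) = -22248*7/(6 + (2*100 - 100))² + (9182 - 20884)*(-1/31862) = -22248*7/(6 + (200 - 100))² - 11702*(-1/31862) = -22248*7/(6 + 100)² + 5851/15931 = -22248/((⅐)*106²) + 5851/15931 = -22248/((⅐)*11236) + 5851/15931 = -22248/11236/7 + 5851/15931 = -22248*7/11236 + 5851/15931 = -38934/2809 + 5851/15931 = -603822095/44750179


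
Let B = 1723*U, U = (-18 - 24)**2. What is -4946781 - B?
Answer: -7986153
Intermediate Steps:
U = 1764 (U = (-42)**2 = 1764)
B = 3039372 (B = 1723*1764 = 3039372)
-4946781 - B = -4946781 - 1*3039372 = -4946781 - 3039372 = -7986153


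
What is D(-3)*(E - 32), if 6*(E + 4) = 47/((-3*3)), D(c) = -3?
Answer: 1991/18 ≈ 110.61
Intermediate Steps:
E = -263/54 (E = -4 + (47/((-3*3)))/6 = -4 + (47/(-9))/6 = -4 + (47*(-⅑))/6 = -4 + (⅙)*(-47/9) = -4 - 47/54 = -263/54 ≈ -4.8704)
D(-3)*(E - 32) = -3*(-263/54 - 32) = -3*(-1991/54) = 1991/18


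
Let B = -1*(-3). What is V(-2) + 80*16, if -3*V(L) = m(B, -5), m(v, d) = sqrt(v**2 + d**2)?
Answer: 1280 - sqrt(34)/3 ≈ 1278.1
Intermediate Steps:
B = 3
m(v, d) = sqrt(d**2 + v**2)
V(L) = -sqrt(34)/3 (V(L) = -sqrt((-5)**2 + 3**2)/3 = -sqrt(25 + 9)/3 = -sqrt(34)/3)
V(-2) + 80*16 = -sqrt(34)/3 + 80*16 = -sqrt(34)/3 + 1280 = 1280 - sqrt(34)/3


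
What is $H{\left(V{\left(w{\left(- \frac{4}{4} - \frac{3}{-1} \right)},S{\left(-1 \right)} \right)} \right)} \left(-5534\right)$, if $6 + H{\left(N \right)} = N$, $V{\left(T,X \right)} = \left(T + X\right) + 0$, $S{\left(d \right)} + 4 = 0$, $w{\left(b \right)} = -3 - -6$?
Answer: $38738$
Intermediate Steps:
$w{\left(b \right)} = 3$ ($w{\left(b \right)} = -3 + 6 = 3$)
$S{\left(d \right)} = -4$ ($S{\left(d \right)} = -4 + 0 = -4$)
$V{\left(T,X \right)} = T + X$
$H{\left(N \right)} = -6 + N$
$H{\left(V{\left(w{\left(- \frac{4}{4} - \frac{3}{-1} \right)},S{\left(-1 \right)} \right)} \right)} \left(-5534\right) = \left(-6 + \left(3 - 4\right)\right) \left(-5534\right) = \left(-6 - 1\right) \left(-5534\right) = \left(-7\right) \left(-5534\right) = 38738$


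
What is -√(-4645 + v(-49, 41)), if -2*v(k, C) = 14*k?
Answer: -3*I*√478 ≈ -65.59*I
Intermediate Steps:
v(k, C) = -7*k
-√(-4645 + v(-49, 41)) = -√(-4645 - 7*(-49)) = -√(-4645 + 343) = -√(-4302) = -3*I*√478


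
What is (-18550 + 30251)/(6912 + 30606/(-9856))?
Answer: 57662528/34047033 ≈ 1.6936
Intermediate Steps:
(-18550 + 30251)/(6912 + 30606/(-9856)) = 11701/(6912 + 30606*(-1/9856)) = 11701/(6912 - 15303/4928) = 11701/(34047033/4928) = 11701*(4928/34047033) = 57662528/34047033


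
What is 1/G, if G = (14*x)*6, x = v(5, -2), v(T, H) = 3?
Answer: 1/252 ≈ 0.0039683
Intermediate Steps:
x = 3
G = 252 (G = (14*3)*6 = 42*6 = 252)
1/G = 1/252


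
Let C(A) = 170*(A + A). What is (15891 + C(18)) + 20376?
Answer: 42387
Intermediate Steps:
C(A) = 340*A (C(A) = 170*(2*A) = 340*A)
(15891 + C(18)) + 20376 = (15891 + 340*18) + 20376 = (15891 + 6120) + 20376 = 22011 + 20376 = 42387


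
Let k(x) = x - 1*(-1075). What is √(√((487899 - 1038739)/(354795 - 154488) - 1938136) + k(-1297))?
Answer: √(-8907282523278 + 1602456*I*√1215058376645121)/200307 ≈ 24.37 + 28.564*I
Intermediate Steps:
k(x) = 1075 + x (k(x) = x + 1075 = 1075 + x)
√(√((487899 - 1038739)/(354795 - 154488) - 1938136) + k(-1297)) = √(√((487899 - 1038739)/(354795 - 154488) - 1938136) + (1075 - 1297)) = √(√(-550840/200307 - 1938136) - 222) = √(√(-388222758592/200307) - 222) = √(8*I*√1215058376645121/200307 - 222) = √(-222 + 8*I*√1215058376645121/200307)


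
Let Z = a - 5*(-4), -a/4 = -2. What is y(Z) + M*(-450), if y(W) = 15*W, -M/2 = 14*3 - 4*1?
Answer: 34620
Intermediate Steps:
a = 8 (a = -4*(-2) = 8)
Z = 28 (Z = 8 - 5*(-4) = 8 + 20 = 28)
M = -76 (M = -2*(14*3 - 4*1) = -2*(42 - 4) = -2*38 = -76)
y(Z) + M*(-450) = 15*28 - 76*(-450) = 420 + 34200 = 34620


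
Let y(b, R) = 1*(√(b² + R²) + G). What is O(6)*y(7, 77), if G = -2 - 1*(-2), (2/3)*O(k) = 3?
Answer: 63*√122/2 ≈ 347.93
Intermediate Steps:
O(k) = 9/2 (O(k) = (3/2)*3 = 9/2)
G = 0 (G = -2 + 2 = 0)
y(b, R) = √(R² + b²) (y(b, R) = 1*(√(b² + R²) + 0) = 1*(√(R² + b²) + 0) = 1*√(R² + b²) = √(R² + b²))
O(6)*y(7, 77) = 9*√(77² + 7²)/2 = 9*√(5929 + 49)/2 = 9*√5978/2 = 9*(7*√122)/2 = 63*√122/2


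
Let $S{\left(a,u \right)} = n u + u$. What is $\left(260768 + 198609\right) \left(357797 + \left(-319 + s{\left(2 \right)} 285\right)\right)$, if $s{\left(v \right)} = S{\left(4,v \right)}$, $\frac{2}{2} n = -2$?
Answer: $163955326316$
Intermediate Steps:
$n = -2$
$S{\left(a,u \right)} = - u$ ($S{\left(a,u \right)} = - 2 u + u = - u$)
$s{\left(v \right)} = - v$
$\left(260768 + 198609\right) \left(357797 + \left(-319 + s{\left(2 \right)} 285\right)\right) = \left(260768 + 198609\right) \left(357797 + \left(-319 + \left(-1\right) 2 \cdot 285\right)\right) = 459377 \left(357797 - 889\right) = 459377 \cdot 356908 = 163955326316$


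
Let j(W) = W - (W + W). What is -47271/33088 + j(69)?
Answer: -2330343/33088 ≈ -70.429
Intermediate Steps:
j(W) = -W (j(W) = W - 2*W = -W)
-47271/33088 + j(69) = -47271/33088 - 1*69 = -47271*1/33088 - 69 = -47271/33088 - 69 = -2330343/33088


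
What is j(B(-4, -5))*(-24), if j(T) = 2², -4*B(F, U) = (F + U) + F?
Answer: -96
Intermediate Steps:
B(F, U) = -F/2 - U/4 (B(F, U) = -((F + U) + F)/4 = -(U + 2*F)/4 = -F/2 - U/4)
j(T) = 4
j(B(-4, -5))*(-24) = 4*(-24) = -96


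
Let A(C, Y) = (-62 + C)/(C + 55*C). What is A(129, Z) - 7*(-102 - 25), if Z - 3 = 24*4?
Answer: 6422203/7224 ≈ 889.01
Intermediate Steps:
Z = 99 (Z = 3 + 24*4 = 3 + 96 = 99)
A(C, Y) = (-62 + C)/(56*C) (A(C, Y) = (-62 + C)/((56*C)) = (-62 + C)*(1/(56*C)) = (-62 + C)/(56*C))
A(129, Z) - 7*(-102 - 25) = (1/56)*(-62 + 129)/129 - 7*(-102 - 25) = (1/56)*(1/129)*67 - 7*(-127) = 67/7224 - 1*(-889) = 67/7224 + 889 = 6422203/7224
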